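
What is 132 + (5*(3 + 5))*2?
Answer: 212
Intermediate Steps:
132 + (5*(3 + 5))*2 = 132 + (5*8)*2 = 132 + 40*2 = 132 + 80 = 212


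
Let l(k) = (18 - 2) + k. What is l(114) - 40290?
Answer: -40160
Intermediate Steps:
l(k) = 16 + k
l(114) - 40290 = (16 + 114) - 40290 = 130 - 40290 = -40160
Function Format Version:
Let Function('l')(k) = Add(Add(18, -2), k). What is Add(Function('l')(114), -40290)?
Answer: -40160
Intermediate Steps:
Function('l')(k) = Add(16, k)
Add(Function('l')(114), -40290) = Add(Add(16, 114), -40290) = Add(130, -40290) = -40160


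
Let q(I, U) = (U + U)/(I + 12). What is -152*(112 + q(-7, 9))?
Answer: -87856/5 ≈ -17571.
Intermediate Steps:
q(I, U) = 2*U/(12 + I) (q(I, U) = (2*U)/(12 + I) = 2*U/(12 + I))
-152*(112 + q(-7, 9)) = -152*(112 + 2*9/(12 - 7)) = -152*(112 + 2*9/5) = -152*(112 + 2*9*(⅕)) = -152*(112 + 18/5) = -152*578/5 = -87856/5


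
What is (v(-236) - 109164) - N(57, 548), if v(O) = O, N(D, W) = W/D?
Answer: -6236348/57 ≈ -1.0941e+5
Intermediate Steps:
(v(-236) - 109164) - N(57, 548) = (-236 - 109164) - 548/57 = -109400 - 548/57 = -6236348/57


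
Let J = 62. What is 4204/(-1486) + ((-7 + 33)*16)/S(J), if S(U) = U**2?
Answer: -1942750/714023 ≈ -2.7209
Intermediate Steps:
4204/(-1486) + ((-7 + 33)*16)/S(J) = 4204/(-1486) + ((-7 + 33)*16)/(62**2) = 4204*(-1/1486) + (26*16)/3844 = -2102/743 + 416*(1/3844) = -2102/743 + 104/961 = -1942750/714023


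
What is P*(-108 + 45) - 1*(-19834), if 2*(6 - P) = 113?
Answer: 46031/2 ≈ 23016.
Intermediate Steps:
P = -101/2 (P = 6 - 1/2*113 = 6 - 113/2 = -101/2 ≈ -50.500)
P*(-108 + 45) - 1*(-19834) = -101*(-108 + 45)/2 - 1*(-19834) = -101/2*(-63) + 19834 = 6363/2 + 19834 = 46031/2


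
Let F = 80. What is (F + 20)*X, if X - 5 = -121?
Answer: -11600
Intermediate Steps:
X = -116 (X = 5 - 121 = -116)
(F + 20)*X = (80 + 20)*(-116) = 100*(-116) = -11600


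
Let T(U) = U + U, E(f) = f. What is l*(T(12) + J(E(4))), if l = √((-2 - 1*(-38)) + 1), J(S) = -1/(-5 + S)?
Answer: 25*√37 ≈ 152.07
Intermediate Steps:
T(U) = 2*U
l = √37 (l = √((-2 + 38) + 1) = √(36 + 1) = √37 ≈ 6.0828)
l*(T(12) + J(E(4))) = √37*(2*12 - 1/(-5 + 4)) = √37*(24 - 1/(-1)) = √37*(24 - 1*(-1)) = √37*(24 + 1) = √37*25 = 25*√37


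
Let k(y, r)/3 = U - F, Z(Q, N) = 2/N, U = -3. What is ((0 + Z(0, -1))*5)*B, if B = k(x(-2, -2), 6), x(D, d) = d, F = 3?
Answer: 180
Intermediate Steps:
k(y, r) = -18 (k(y, r) = 3*(-3 - 1*3) = 3*(-3 - 3) = 3*(-6) = -18)
B = -18
((0 + Z(0, -1))*5)*B = ((0 + 2/(-1))*5)*(-18) = ((0 + 2*(-1))*5)*(-18) = ((0 - 2)*5)*(-18) = -2*5*(-18) = -10*(-18) = 180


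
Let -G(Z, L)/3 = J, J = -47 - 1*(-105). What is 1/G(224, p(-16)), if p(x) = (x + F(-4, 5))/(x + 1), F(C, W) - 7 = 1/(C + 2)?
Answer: -1/174 ≈ -0.0057471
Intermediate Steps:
F(C, W) = 7 + 1/(2 + C) (F(C, W) = 7 + 1/(C + 2) = 7 + 1/(2 + C))
p(x) = (13/2 + x)/(1 + x) (p(x) = (x + (15 + 7*(-4))/(2 - 4))/(x + 1) = (x + (15 - 28)/(-2))/(1 + x) = (x - ½*(-13))/(1 + x) = (x + 13/2)/(1 + x) = (13/2 + x)/(1 + x))
J = 58 (J = -47 + 105 = 58)
G(Z, L) = -174 (G(Z, L) = -3*58 = -174)
1/G(224, p(-16)) = 1/(-174) = -1/174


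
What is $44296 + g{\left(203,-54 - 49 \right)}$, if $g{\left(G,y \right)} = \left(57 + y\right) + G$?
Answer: $44453$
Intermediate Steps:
$g{\left(G,y \right)} = 57 + G + y$
$44296 + g{\left(203,-54 - 49 \right)} = 44296 + \left(57 + 203 - 103\right) = 44296 + 157 = 44453$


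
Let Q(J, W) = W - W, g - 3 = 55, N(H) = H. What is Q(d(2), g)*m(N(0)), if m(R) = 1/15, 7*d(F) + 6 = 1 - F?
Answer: 0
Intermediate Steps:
g = 58 (g = 3 + 55 = 58)
d(F) = -5/7 - F/7 (d(F) = -6/7 + (1 - F)/7 = -6/7 + (⅐ - F/7) = -5/7 - F/7)
m(R) = 1/15
Q(J, W) = 0
Q(d(2), g)*m(N(0)) = 0*(1/15) = 0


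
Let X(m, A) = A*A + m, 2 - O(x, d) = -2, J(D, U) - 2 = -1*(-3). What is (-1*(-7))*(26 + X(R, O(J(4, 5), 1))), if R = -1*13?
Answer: 203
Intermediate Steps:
J(D, U) = 5 (J(D, U) = 2 - 1*(-3) = 2 + 3 = 5)
O(x, d) = 4 (O(x, d) = 2 - 1*(-2) = 2 + 2 = 4)
R = -13
X(m, A) = m + A² (X(m, A) = A² + m = m + A²)
(-1*(-7))*(26 + X(R, O(J(4, 5), 1))) = (-1*(-7))*(26 + (-13 + 4²)) = 7*(26 + (-13 + 16)) = 7*(26 + 3) = 7*29 = 203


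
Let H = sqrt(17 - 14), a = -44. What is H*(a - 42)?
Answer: -86*sqrt(3) ≈ -148.96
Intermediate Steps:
H = sqrt(3) ≈ 1.7320
H*(a - 42) = sqrt(3)*(-44 - 42) = sqrt(3)*(-86) = -86*sqrt(3)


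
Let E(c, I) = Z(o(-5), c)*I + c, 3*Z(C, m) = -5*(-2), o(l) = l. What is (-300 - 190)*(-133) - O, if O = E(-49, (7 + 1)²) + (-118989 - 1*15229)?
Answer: 597671/3 ≈ 1.9922e+5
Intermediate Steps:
Z(C, m) = 10/3 (Z(C, m) = (-5*(-2))/3 = (⅓)*10 = 10/3)
E(c, I) = c + 10*I/3 (E(c, I) = 10*I/3 + c = c + 10*I/3)
O = -402161/3 (O = (-49 + 10*(7 + 1)²/3) + (-118989 - 1*15229) = (-49 + (10/3)*8²) + (-118989 - 15229) = (-49 + (10/3)*64) - 134218 = (-49 + 640/3) - 134218 = 493/3 - 134218 = -402161/3 ≈ -1.3405e+5)
(-300 - 190)*(-133) - O = (-300 - 190)*(-133) - 1*(-402161/3) = -490*(-133) + 402161/3 = 65170 + 402161/3 = 597671/3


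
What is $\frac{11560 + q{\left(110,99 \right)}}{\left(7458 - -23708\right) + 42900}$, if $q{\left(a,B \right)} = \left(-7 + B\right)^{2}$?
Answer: $\frac{10012}{37033} \approx 0.27035$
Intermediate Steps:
$\frac{11560 + q{\left(110,99 \right)}}{\left(7458 - -23708\right) + 42900} = \frac{11560 + \left(-7 + 99\right)^{2}}{\left(7458 - -23708\right) + 42900} = \frac{11560 + 92^{2}}{\left(7458 + 23708\right) + 42900} = \frac{11560 + 8464}{31166 + 42900} = \frac{20024}{74066} = 20024 \cdot \frac{1}{74066} = \frac{10012}{37033}$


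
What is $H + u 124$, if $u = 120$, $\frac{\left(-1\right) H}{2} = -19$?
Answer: $14918$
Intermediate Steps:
$H = 38$ ($H = \left(-2\right) \left(-19\right) = 38$)
$H + u 124 = 38 + 120 \cdot 124 = 38 + 14880 = 14918$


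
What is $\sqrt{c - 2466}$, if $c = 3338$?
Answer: $2 \sqrt{218} \approx 29.53$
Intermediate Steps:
$\sqrt{c - 2466} = \sqrt{3338 - 2466} = \sqrt{872} = 2 \sqrt{218}$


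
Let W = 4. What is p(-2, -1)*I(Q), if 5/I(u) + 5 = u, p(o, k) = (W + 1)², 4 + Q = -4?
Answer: -125/13 ≈ -9.6154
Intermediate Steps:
Q = -8 (Q = -4 - 4 = -8)
p(o, k) = 25 (p(o, k) = (4 + 1)² = 5² = 25)
I(u) = 5/(-5 + u)
p(-2, -1)*I(Q) = 25*(5/(-5 - 8)) = 25*(5/(-13)) = 25*(5*(-1/13)) = 25*(-5/13) = -125/13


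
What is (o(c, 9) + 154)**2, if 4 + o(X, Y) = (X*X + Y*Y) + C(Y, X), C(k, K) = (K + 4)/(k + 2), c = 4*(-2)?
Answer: 10504081/121 ≈ 86811.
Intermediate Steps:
c = -8
C(k, K) = (4 + K)/(2 + k)
o(X, Y) = -4 + X**2 + Y**2 + (4 + X)/(2 + Y) (o(X, Y) = -4 + ((X*X + Y*Y) + (4 + X)/(2 + Y)) = -4 + ((X**2 + Y**2) + (4 + X)/(2 + Y)) = -4 + (X**2 + Y**2 + (4 + X)/(2 + Y)) = -4 + X**2 + Y**2 + (4 + X)/(2 + Y))
(o(c, 9) + 154)**2 = ((4 - 8 + (2 + 9)*(-4 + (-8)**2 + 9**2))/(2 + 9) + 154)**2 = ((4 - 8 + 11*(-4 + 64 + 81))/11 + 154)**2 = ((4 - 8 + 11*141)/11 + 154)**2 = ((4 - 8 + 1551)/11 + 154)**2 = ((1/11)*1547 + 154)**2 = (1547/11 + 154)**2 = (3241/11)**2 = 10504081/121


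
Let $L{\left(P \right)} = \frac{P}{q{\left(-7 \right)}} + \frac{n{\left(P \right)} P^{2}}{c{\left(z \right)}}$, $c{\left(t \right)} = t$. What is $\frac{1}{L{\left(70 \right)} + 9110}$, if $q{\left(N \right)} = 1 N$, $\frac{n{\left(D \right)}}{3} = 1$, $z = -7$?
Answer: $\frac{1}{7000} \approx 0.00014286$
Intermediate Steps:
$n{\left(D \right)} = 3$ ($n{\left(D \right)} = 3 \cdot 1 = 3$)
$q{\left(N \right)} = N$
$L{\left(P \right)} = - \frac{3 P^{2}}{7} - \frac{P}{7}$ ($L{\left(P \right)} = \frac{P}{-7} + \frac{3 P^{2}}{-7} = P \left(- \frac{1}{7}\right) + 3 P^{2} \left(- \frac{1}{7}\right) = - \frac{P}{7} - \frac{3 P^{2}}{7} = - \frac{3 P^{2}}{7} - \frac{P}{7}$)
$\frac{1}{L{\left(70 \right)} + 9110} = \frac{1}{\frac{1}{7} \cdot 70 \left(-1 - 210\right) + 9110} = \frac{1}{\frac{1}{7} \cdot 70 \left(-211\right) + 9110} = \frac{1}{-2110 + 9110} = \frac{1}{7000}$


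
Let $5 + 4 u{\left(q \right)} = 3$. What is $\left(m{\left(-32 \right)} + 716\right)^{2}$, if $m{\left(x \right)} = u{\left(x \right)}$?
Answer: $\frac{2047761}{4} \approx 5.1194 \cdot 10^{5}$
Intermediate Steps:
$u{\left(q \right)} = - \frac{1}{2}$ ($u{\left(q \right)} = - \frac{5}{4} + \frac{1}{4} \cdot 3 = - \frac{5}{4} + \frac{3}{4} = - \frac{1}{2}$)
$m{\left(x \right)} = - \frac{1}{2}$
$\left(m{\left(-32 \right)} + 716\right)^{2} = \left(- \frac{1}{2} + 716\right)^{2} = \left(\frac{1431}{2}\right)^{2} = \frac{2047761}{4}$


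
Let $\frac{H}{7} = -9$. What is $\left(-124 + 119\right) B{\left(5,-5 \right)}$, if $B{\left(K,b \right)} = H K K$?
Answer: $7875$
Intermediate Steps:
$H = -63$ ($H = 7 \left(-9\right) = -63$)
$B{\left(K,b \right)} = - 63 K^{2}$ ($B{\left(K,b \right)} = - 63 K K = - 63 K^{2}$)
$\left(-124 + 119\right) B{\left(5,-5 \right)} = \left(-124 + 119\right) \left(- 63 \cdot 5^{2}\right) = - 5 \left(\left(-63\right) 25\right) = \left(-5\right) \left(-1575\right) = 7875$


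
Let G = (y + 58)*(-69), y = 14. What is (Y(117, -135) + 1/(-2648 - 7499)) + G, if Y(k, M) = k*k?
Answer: 88491986/10147 ≈ 8721.0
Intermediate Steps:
Y(k, M) = k²
G = -4968 (G = (14 + 58)*(-69) = 72*(-69) = -4968)
(Y(117, -135) + 1/(-2648 - 7499)) + G = (117² + 1/(-2648 - 7499)) - 4968 = (13689 + 1/(-10147)) - 4968 = (13689 - 1/10147) - 4968 = 138902282/10147 - 4968 = 88491986/10147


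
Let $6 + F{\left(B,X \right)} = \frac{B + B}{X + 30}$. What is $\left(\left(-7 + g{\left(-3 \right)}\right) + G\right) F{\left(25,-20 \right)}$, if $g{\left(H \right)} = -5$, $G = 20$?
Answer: $-8$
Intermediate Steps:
$F{\left(B,X \right)} = -6 + \frac{2 B}{30 + X}$ ($F{\left(B,X \right)} = -6 + \frac{B + B}{X + 30} = -6 + \frac{2 B}{30 + X}$)
$\left(\left(-7 + g{\left(-3 \right)}\right) + G\right) F{\left(25,-20 \right)} = \left(\left(-7 - 5\right) + 20\right) \frac{2 \left(-90 + 25 - -60\right)}{30 - 20} = \left(-12 + 20\right) \frac{2 \left(-90 + 25 + 60\right)}{10} = 8 \cdot 2 \cdot \frac{1}{10} \left(-5\right) = 8 \left(-1\right) = -8$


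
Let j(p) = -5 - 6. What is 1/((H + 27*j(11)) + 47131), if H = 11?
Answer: 1/46845 ≈ 2.1347e-5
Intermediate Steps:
j(p) = -11
1/((H + 27*j(11)) + 47131) = 1/((11 + 27*(-11)) + 47131) = 1/((11 - 297) + 47131) = 1/(-286 + 47131) = 1/46845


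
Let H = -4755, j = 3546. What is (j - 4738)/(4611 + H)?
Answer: 149/18 ≈ 8.2778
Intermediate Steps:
(j - 4738)/(4611 + H) = (3546 - 4738)/(4611 - 4755) = -1192/(-144) = -1192*(-1/144) = 149/18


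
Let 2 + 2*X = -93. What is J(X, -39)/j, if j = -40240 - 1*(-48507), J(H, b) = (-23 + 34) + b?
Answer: -4/1181 ≈ -0.0033870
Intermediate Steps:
X = -95/2 (X = -1 + (½)*(-93) = -1 - 93/2 = -95/2 ≈ -47.500)
J(H, b) = 11 + b
j = 8267 (j = -40240 + 48507 = 8267)
J(X, -39)/j = (11 - 39)/8267 = -28*1/8267 = -4/1181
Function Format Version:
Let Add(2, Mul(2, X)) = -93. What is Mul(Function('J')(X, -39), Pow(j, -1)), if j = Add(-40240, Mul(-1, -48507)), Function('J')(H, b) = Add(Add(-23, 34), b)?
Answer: Rational(-4, 1181) ≈ -0.0033870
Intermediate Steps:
X = Rational(-95, 2) (X = Add(-1, Mul(Rational(1, 2), -93)) = Add(-1, Rational(-93, 2)) = Rational(-95, 2) ≈ -47.500)
Function('J')(H, b) = Add(11, b)
j = 8267 (j = Add(-40240, 48507) = 8267)
Mul(Function('J')(X, -39), Pow(j, -1)) = Mul(Add(11, -39), Pow(8267, -1)) = Mul(-28, Rational(1, 8267)) = Rational(-4, 1181)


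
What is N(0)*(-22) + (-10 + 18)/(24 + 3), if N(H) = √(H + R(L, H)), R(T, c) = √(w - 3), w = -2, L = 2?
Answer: 8/27 - 22*5^(¼)*√I ≈ -22.966 - 23.262*I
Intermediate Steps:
R(T, c) = I*√5 (R(T, c) = √(-2 - 3) = √(-5) = I*√5)
N(H) = √(H + I*√5)
N(0)*(-22) + (-10 + 18)/(24 + 3) = √(0 + I*√5)*(-22) + (-10 + 18)/(24 + 3) = √(I*√5)*(-22) + 8/27 = (5^(¼)*√I)*(-22) + 8*(1/27) = -22*5^(¼)*√I + 8/27 = 8/27 - 22*5^(¼)*√I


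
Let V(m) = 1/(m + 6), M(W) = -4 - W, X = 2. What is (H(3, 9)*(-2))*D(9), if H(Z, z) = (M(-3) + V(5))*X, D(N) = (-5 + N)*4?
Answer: 640/11 ≈ 58.182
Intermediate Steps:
D(N) = -20 + 4*N
V(m) = 1/(6 + m)
H(Z, z) = -20/11 (H(Z, z) = ((-4 - 1*(-3)) + 1/(6 + 5))*2 = ((-4 + 3) + 1/11)*2 = (-1 + 1/11)*2 = -10/11*2 = -20/11)
(H(3, 9)*(-2))*D(9) = (-20/11*(-2))*(-20 + 4*9) = 40*(-20 + 36)/11 = (40/11)*16 = 640/11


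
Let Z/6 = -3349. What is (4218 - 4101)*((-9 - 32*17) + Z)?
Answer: -2415699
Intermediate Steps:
Z = -20094 (Z = 6*(-3349) = -20094)
(4218 - 4101)*((-9 - 32*17) + Z) = (4218 - 4101)*((-9 - 32*17) - 20094) = 117*((-9 - 544) - 20094) = 117*(-553 - 20094) = 117*(-20647) = -2415699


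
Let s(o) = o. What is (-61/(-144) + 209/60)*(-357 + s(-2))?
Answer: -1009867/720 ≈ -1402.6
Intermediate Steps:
(-61/(-144) + 209/60)*(-357 + s(-2)) = (-61/(-144) + 209/60)*(-357 - 2) = (-61*(-1/144) + 209*(1/60))*(-359) = (61/144 + 209/60)*(-359) = (2813/720)*(-359) = -1009867/720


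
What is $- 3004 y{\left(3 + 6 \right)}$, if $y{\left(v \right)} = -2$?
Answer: $6008$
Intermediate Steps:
$- 3004 y{\left(3 + 6 \right)} = \left(-3004\right) \left(-2\right) = 6008$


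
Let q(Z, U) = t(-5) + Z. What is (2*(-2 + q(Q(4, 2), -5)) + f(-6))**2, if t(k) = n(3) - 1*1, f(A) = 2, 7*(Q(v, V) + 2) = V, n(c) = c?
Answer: 100/49 ≈ 2.0408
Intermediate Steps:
Q(v, V) = -2 + V/7
t(k) = 2 (t(k) = 3 - 1*1 = 3 - 1 = 2)
q(Z, U) = 2 + Z
(2*(-2 + q(Q(4, 2), -5)) + f(-6))**2 = (2*(-2 + (2 + (-2 + (1/7)*2))) + 2)**2 = (2*(-2 + (2 + (-2 + 2/7))) + 2)**2 = (2*(-2 + (2 - 12/7)) + 2)**2 = (2*(-2 + 2/7) + 2)**2 = (2*(-12/7) + 2)**2 = (-24/7 + 2)**2 = (-10/7)**2 = 100/49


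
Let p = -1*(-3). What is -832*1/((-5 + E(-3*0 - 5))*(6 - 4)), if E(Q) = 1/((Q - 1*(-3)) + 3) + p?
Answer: 416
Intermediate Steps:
p = 3
E(Q) = 3 + 1/(6 + Q) (E(Q) = 1/((Q - 1*(-3)) + 3) + 3 = 1/((Q + 3) + 3) + 3 = 1/((3 + Q) + 3) + 3 = 1/(6 + Q) + 3 = 3 + 1/(6 + Q))
-832*1/((-5 + E(-3*0 - 5))*(6 - 4)) = -832*1/((-5 + (19 + 3*(-3*0 - 5))/(6 + (-3*0 - 5)))*(6 - 4)) = -832*1/(2*(-5 + (19 + 3*(0 - 5))/(6 + (0 - 5)))) = -832*1/(2*(-5 + (19 + 3*(-5))/(6 - 5))) = -832*1/(2*(-5 + (19 - 15)/1)) = -832*1/(2*(-5 + 1*4)) = -832*1/(2*(-5 + 4)) = -832/(2*(-1)) = -832/(-2) = -832*(-½) = 416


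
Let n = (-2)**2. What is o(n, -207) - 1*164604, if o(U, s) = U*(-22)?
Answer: -164692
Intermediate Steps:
n = 4
o(U, s) = -22*U
o(n, -207) - 1*164604 = -22*4 - 1*164604 = -88 - 164604 = -164692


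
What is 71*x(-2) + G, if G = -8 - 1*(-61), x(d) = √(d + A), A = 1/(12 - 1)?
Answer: 53 + 71*I*√231/11 ≈ 53.0 + 98.101*I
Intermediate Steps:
A = 1/11 ≈ 0.090909
x(d) = √(1/11 + d) (x(d) = √(d + 1/11) = √(1/11 + d))
G = 53 (G = -8 + 61 = 53)
71*x(-2) + G = 71*(√(11 + 121*(-2))/11) + 53 = 71*(√(11 - 242)/11) + 53 = 71*(√(-231)/11) + 53 = 71*((I*√231)/11) + 53 = 71*(I*√231/11) + 53 = 71*I*√231/11 + 53 = 53 + 71*I*√231/11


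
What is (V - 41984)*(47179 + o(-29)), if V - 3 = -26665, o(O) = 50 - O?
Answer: -3244072668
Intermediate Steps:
V = -26662 (V = 3 - 26665 = -26662)
(V - 41984)*(47179 + o(-29)) = (-26662 - 41984)*(47179 + (50 - 1*(-29))) = -68646*(47179 + (50 + 29)) = -68646*(47179 + 79) = -68646*47258 = -3244072668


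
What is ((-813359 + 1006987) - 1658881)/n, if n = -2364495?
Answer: 1465253/2364495 ≈ 0.61969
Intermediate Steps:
((-813359 + 1006987) - 1658881)/n = ((-813359 + 1006987) - 1658881)/(-2364495) = (193628 - 1658881)*(-1/2364495) = -1465253*(-1/2364495) = 1465253/2364495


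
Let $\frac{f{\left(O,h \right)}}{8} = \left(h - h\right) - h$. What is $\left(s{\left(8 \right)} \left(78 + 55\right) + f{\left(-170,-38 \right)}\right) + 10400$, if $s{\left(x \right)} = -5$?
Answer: $10039$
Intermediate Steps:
$f{\left(O,h \right)} = - 8 h$ ($f{\left(O,h \right)} = 8 \left(\left(h - h\right) - h\right) = 8 \left(0 - h\right) = 8 \left(- h\right) = - 8 h$)
$\left(s{\left(8 \right)} \left(78 + 55\right) + f{\left(-170,-38 \right)}\right) + 10400 = \left(- 5 \left(78 + 55\right) - -304\right) + 10400 = \left(\left(-5\right) 133 + 304\right) + 10400 = \left(-665 + 304\right) + 10400 = -361 + 10400 = 10039$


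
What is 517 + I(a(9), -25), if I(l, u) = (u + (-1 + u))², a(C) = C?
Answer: 3118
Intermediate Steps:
I(l, u) = (-1 + 2*u)²
517 + I(a(9), -25) = 517 + (-1 + 2*(-25))² = 517 + (-1 - 50)² = 517 + (-51)² = 517 + 2601 = 3118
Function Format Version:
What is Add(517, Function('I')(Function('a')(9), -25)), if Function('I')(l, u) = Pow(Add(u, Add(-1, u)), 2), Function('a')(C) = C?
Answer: 3118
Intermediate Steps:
Function('I')(l, u) = Pow(Add(-1, Mul(2, u)), 2)
Add(517, Function('I')(Function('a')(9), -25)) = Add(517, Pow(Add(-1, Mul(2, -25)), 2)) = Add(517, Pow(Add(-1, -50), 2)) = Add(517, Pow(-51, 2)) = Add(517, 2601) = 3118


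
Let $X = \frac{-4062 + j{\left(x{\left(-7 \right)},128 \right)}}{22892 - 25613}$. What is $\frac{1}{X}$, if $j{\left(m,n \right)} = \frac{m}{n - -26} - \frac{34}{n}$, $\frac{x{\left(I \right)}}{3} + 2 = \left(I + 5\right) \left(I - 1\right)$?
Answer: $\frac{1915584}{2859643} \approx 0.66987$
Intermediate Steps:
$x{\left(I \right)} = -6 + 3 \left(-1 + I\right) \left(5 + I\right)$ ($x{\left(I \right)} = -6 + 3 \left(I + 5\right) \left(I - 1\right) = -6 + 3 \left(5 + I\right) \left(-1 + I\right) = -6 + 3 \left(-1 + I\right) \left(5 + I\right)$)
$j{\left(m,n \right)} = - \frac{34}{n} + \frac{m}{26 + n}$ ($j{\left(m,n \right)} = \frac{m}{n + 26} - \frac{34}{n} = \frac{m}{26 + n} - \frac{34}{n} = - \frac{34}{n} + \frac{m}{26 + n}$)
$X = \frac{2859643}{1915584}$ ($X = \frac{-4062 + \frac{-884 - 4352 + \left(-21 + 3 \left(-7\right)^{2} + 12 \left(-7\right)\right) 128}{128 \left(26 + 128\right)}}{22892 - 25613} = \frac{-4062 + \frac{-884 - 4352 + \left(-21 + 3 \cdot 49 - 84\right) 128}{128 \cdot 154}}{-2721} = \left(-4062 + \frac{1}{128} \cdot \frac{1}{154} \left(-884 - 4352 + \left(-21 + 147 - 84\right) 128\right)\right) \left(- \frac{1}{2721}\right) = \left(-4062 + \frac{1}{128} \cdot \frac{1}{154} \left(-884 - 4352 + 42 \cdot 128\right)\right) \left(- \frac{1}{2721}\right) = \left(-4062 + \frac{1}{128} \cdot \frac{1}{154} \left(-884 - 4352 + 5376\right)\right) \left(- \frac{1}{2721}\right) = \left(-4062 + \frac{1}{128} \cdot \frac{1}{154} \cdot 140\right) \left(- \frac{1}{2721}\right) = \left(-4062 + \frac{5}{704}\right) \left(- \frac{1}{2721}\right) = \left(- \frac{2859643}{704}\right) \left(- \frac{1}{2721}\right) = \frac{2859643}{1915584} \approx 1.4928$)
$\frac{1}{X} = \frac{1}{\frac{2859643}{1915584}} = \frac{1915584}{2859643}$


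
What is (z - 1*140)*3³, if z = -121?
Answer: -7047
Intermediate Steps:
(z - 1*140)*3³ = (-121 - 1*140)*3³ = (-121 - 140)*27 = -261*27 = -7047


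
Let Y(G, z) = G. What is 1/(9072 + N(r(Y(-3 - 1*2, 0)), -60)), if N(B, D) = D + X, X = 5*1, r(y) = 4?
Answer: 1/9017 ≈ 0.00011090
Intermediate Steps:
X = 5
N(B, D) = 5 + D (N(B, D) = D + 5 = 5 + D)
1/(9072 + N(r(Y(-3 - 1*2, 0)), -60)) = 1/(9072 + (5 - 60)) = 1/(9072 - 55) = 1/9017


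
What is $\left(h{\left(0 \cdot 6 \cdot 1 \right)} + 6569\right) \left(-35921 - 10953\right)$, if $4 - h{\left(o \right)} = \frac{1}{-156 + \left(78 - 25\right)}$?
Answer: $- \frac{31734635480}{103} \approx -3.081 \cdot 10^{8}$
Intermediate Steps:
$h{\left(o \right)} = \frac{413}{103}$ ($h{\left(o \right)} = 4 - \frac{1}{-156 + \left(78 - 25\right)} = 4 - \frac{1}{-156 + 53} = 4 - \frac{1}{-103} = 4 - - \frac{1}{103} = 4 + \frac{1}{103} = \frac{413}{103}$)
$\left(h{\left(0 \cdot 6 \cdot 1 \right)} + 6569\right) \left(-35921 - 10953\right) = \left(\frac{413}{103} + 6569\right) \left(-35921 - 10953\right) = \frac{677020}{103} \left(-46874\right) = - \frac{31734635480}{103}$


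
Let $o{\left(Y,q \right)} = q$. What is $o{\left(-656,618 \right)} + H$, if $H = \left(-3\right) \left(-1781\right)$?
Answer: $5961$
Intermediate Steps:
$H = 5343$
$o{\left(-656,618 \right)} + H = 618 + 5343 = 5961$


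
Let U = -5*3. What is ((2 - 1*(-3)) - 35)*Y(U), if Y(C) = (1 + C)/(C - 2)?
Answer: -420/17 ≈ -24.706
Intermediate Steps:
U = -15
Y(C) = (1 + C)/(-2 + C)
((2 - 1*(-3)) - 35)*Y(U) = ((2 - 1*(-3)) - 35)*((1 - 15)/(-2 - 15)) = ((2 + 3) - 35)*(-14/(-17)) = (5 - 35)*(-1/17*(-14)) = -30*14/17 = -420/17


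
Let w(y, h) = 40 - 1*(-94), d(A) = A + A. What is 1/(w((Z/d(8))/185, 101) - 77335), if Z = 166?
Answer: -1/77201 ≈ -1.2953e-5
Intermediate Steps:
d(A) = 2*A
w(y, h) = 134 (w(y, h) = 40 + 94 = 134)
1/(w((Z/d(8))/185, 101) - 77335) = 1/(134 - 77335) = 1/(-77201) = -1/77201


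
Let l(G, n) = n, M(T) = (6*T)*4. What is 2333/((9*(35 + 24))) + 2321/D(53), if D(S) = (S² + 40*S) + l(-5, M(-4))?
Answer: 1389760/285147 ≈ 4.8738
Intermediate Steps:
M(T) = 24*T
D(S) = -96 + S² + 40*S (D(S) = (S² + 40*S) + 24*(-4) = (S² + 40*S) - 96 = -96 + S² + 40*S)
2333/((9*(35 + 24))) + 2321/D(53) = 2333/((9*(35 + 24))) + 2321/(-96 + 53² + 40*53) = 2333/((9*59)) + 2321/(-96 + 2809 + 2120) = 2333/531 + 2321/4833 = 1389760/285147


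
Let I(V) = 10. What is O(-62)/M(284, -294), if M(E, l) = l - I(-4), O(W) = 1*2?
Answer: -1/152 ≈ -0.0065789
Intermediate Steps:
O(W) = 2
M(E, l) = -10 + l (M(E, l) = l - 1*10 = l - 10 = -10 + l)
O(-62)/M(284, -294) = 2/(-10 - 294) = 2/(-304) = 2*(-1/304) = -1/152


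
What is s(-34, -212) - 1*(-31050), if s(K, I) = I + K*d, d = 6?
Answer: 30634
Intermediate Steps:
s(K, I) = I + 6*K (s(K, I) = I + K*6 = I + 6*K)
s(-34, -212) - 1*(-31050) = (-212 + 6*(-34)) - 1*(-31050) = (-212 - 204) + 31050 = -416 + 31050 = 30634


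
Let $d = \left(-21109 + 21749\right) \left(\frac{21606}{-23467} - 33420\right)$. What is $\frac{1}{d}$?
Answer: $- \frac{23467}{501944797440} \approx -4.6752 \cdot 10^{-8}$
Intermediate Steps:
$d = - \frac{501944797440}{23467}$ ($d = 640 \left(21606 \left(- \frac{1}{23467}\right) - 33420\right) = 640 \left(- \frac{21606}{23467} - 33420\right) = 640 \left(- \frac{784288746}{23467}\right) = - \frac{501944797440}{23467} \approx -2.1389 \cdot 10^{7}$)
$\frac{1}{d} = \frac{1}{- \frac{501944797440}{23467}} = - \frac{23467}{501944797440}$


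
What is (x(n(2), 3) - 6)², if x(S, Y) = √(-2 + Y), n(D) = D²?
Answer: 25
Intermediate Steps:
(x(n(2), 3) - 6)² = (√(-2 + 3) - 6)² = (√1 - 6)² = (1 - 6)² = (-5)² = 25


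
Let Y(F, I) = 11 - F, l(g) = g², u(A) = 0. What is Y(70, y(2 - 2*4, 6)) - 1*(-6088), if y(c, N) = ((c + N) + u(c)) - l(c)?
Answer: 6029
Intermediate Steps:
y(c, N) = N + c - c² (y(c, N) = ((c + N) + 0) - c² = ((N + c) + 0) - c² = (N + c) - c² = N + c - c²)
Y(70, y(2 - 2*4, 6)) - 1*(-6088) = (11 - 1*70) - 1*(-6088) = (11 - 70) + 6088 = -59 + 6088 = 6029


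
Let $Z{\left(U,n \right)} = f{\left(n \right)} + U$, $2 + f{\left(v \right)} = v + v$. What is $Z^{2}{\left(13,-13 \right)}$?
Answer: $225$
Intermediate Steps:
$f{\left(v \right)} = -2 + 2 v$ ($f{\left(v \right)} = -2 + \left(v + v\right) = -2 + 2 v$)
$Z{\left(U,n \right)} = -2 + U + 2 n$ ($Z{\left(U,n \right)} = \left(-2 + 2 n\right) + U = -2 + U + 2 n$)
$Z^{2}{\left(13,-13 \right)} = \left(-2 + 13 + 2 \left(-13\right)\right)^{2} = \left(-2 + 13 - 26\right)^{2} = \left(-15\right)^{2} = 225$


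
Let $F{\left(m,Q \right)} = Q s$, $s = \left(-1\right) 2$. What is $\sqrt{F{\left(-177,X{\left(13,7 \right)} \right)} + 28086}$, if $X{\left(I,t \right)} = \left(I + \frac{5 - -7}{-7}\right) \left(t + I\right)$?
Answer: $\frac{311 \sqrt{14}}{7} \approx 166.24$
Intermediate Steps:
$X{\left(I,t \right)} = \left(- \frac{12}{7} + I\right) \left(I + t\right)$ ($X{\left(I,t \right)} = \left(I + \left(5 + 7\right) \left(- \frac{1}{7}\right)\right) \left(I + t\right) = \left(I + 12 \left(- \frac{1}{7}\right)\right) \left(I + t\right) = \left(I - \frac{12}{7}\right) \left(I + t\right) = \left(- \frac{12}{7} + I\right) \left(I + t\right)$)
$s = -2$
$F{\left(m,Q \right)} = - 2 Q$ ($F{\left(m,Q \right)} = Q \left(-2\right) = - 2 Q$)
$\sqrt{F{\left(-177,X{\left(13,7 \right)} \right)} + 28086} = \sqrt{- 2 \left(13^{2} - \frac{156}{7} - 12 + 13 \cdot 7\right) + 28086} = \sqrt{- 2 \left(169 - \frac{156}{7} - 12 + 91\right) + 28086} = \sqrt{\left(-2\right) \frac{1580}{7} + 28086} = \sqrt{- \frac{3160}{7} + 28086} = \sqrt{\frac{193442}{7}} = \frac{311 \sqrt{14}}{7}$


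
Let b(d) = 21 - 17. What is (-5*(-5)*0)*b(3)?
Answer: 0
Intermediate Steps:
b(d) = 4
(-5*(-5)*0)*b(3) = (-5*(-5)*0)*4 = (25*0)*4 = 0*4 = 0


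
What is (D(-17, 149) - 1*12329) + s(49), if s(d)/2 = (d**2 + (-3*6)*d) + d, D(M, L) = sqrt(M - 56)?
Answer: -9193 + I*sqrt(73) ≈ -9193.0 + 8.544*I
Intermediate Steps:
D(M, L) = sqrt(-56 + M)
s(d) = -34*d + 2*d**2 (s(d) = 2*((d**2 + (-3*6)*d) + d) = 2*((d**2 - 18*d) + d) = 2*(d**2 - 17*d) = -34*d + 2*d**2)
(D(-17, 149) - 1*12329) + s(49) = (sqrt(-56 - 17) - 1*12329) + 2*49*(-17 + 49) = (sqrt(-73) - 12329) + 2*49*32 = (I*sqrt(73) - 12329) + 3136 = (-12329 + I*sqrt(73)) + 3136 = -9193 + I*sqrt(73)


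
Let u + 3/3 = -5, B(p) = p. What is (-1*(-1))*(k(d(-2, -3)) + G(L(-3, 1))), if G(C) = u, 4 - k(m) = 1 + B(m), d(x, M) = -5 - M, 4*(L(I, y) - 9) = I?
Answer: -1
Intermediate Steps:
L(I, y) = 9 + I/4
u = -6 (u = -1 - 5 = -6)
k(m) = 3 - m (k(m) = 4 - (1 + m) = 4 + (-1 - m) = 3 - m)
G(C) = -6
(-1*(-1))*(k(d(-2, -3)) + G(L(-3, 1))) = (-1*(-1))*((3 - (-5 - 1*(-3))) - 6) = 1*((3 - (-5 + 3)) - 6) = 1*((3 - 1*(-2)) - 6) = 1*((3 + 2) - 6) = 1*(5 - 6) = 1*(-1) = -1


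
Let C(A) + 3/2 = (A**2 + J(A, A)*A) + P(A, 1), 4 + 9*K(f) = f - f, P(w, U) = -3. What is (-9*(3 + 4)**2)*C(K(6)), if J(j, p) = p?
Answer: 32585/18 ≈ 1810.3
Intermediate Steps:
K(f) = -4/9 (K(f) = -4/9 + (f - f)/9 = -4/9 + (1/9)*0 = -4/9 + 0 = -4/9)
C(A) = -9/2 + 2*A**2 (C(A) = -3/2 + ((A**2 + A*A) - 3) = -3/2 + ((A**2 + A**2) - 3) = -3/2 + (2*A**2 - 3) = -3/2 + (-3 + 2*A**2) = -9/2 + 2*A**2)
(-9*(3 + 4)**2)*C(K(6)) = (-9*(3 + 4)**2)*(-9/2 + 2*(-4/9)**2) = (-9*7**2)*(-9/2 + 2*(16/81)) = (-9*49)*(-9/2 + 32/81) = -441*(-665/162) = 32585/18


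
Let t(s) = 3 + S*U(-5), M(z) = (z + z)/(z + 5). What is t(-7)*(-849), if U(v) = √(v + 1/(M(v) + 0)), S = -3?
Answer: -2547 + 2547*I*√5 ≈ -2547.0 + 5695.3*I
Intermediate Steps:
M(z) = 2*z/(5 + z) (M(z) = (2*z)/(5 + z) = 2*z/(5 + z))
U(v) = √(v + (5 + v)/(2*v)) (U(v) = √(v + 1/(2*v/(5 + v) + 0)) = √(v + 1/(2*v/(5 + v))) = √(v + (5 + v)/(2*v)))
t(s) = 3 - 3*I*√5 (t(s) = 3 - 3*√(2 + 4*(-5) + 10/(-5))/2 = 3 - 3*√(2 - 20 + 10*(-⅕))/2 = 3 - 3*√(2 - 20 - 2)/2 = 3 - 3*√(-20)/2 = 3 - 3*2*I*√5/2 = 3 - 3*I*√5)
t(-7)*(-849) = (3 - 3*I*√5)*(-849) = -2547 + 2547*I*√5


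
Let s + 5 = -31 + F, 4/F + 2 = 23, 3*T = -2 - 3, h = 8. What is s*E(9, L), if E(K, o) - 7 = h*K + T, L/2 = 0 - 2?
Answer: -174464/63 ≈ -2769.3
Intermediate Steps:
T = -5/3 (T = (-2 - 3)/3 = (⅓)*(-5) = -5/3 ≈ -1.6667)
L = -4 (L = 2*(0 - 2) = 2*(-2) = -4)
F = 4/21 (F = 4/(-2 + 23) = 4/21 ≈ 0.19048)
E(K, o) = 16/3 + 8*K (E(K, o) = 7 + (8*K - 5/3) = 7 + (-5/3 + 8*K) = 16/3 + 8*K)
s = -752/21 (s = -5 + (-31 + 4/21) = -5 - 647/21 = -752/21 ≈ -35.810)
s*E(9, L) = -752*(16/3 + 8*9)/21 = -752*(16/3 + 72)/21 = -752/21*232/3 = -174464/63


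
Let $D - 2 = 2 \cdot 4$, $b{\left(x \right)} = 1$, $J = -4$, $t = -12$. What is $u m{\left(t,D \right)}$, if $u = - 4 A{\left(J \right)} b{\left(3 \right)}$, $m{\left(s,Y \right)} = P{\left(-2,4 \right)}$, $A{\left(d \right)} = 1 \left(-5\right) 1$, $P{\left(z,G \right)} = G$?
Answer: $80$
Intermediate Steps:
$A{\left(d \right)} = -5$ ($A{\left(d \right)} = \left(-5\right) 1 = -5$)
$D = 10$ ($D = 2 + 2 \cdot 4 = 2 + 8 = 10$)
$m{\left(s,Y \right)} = 4$
$u = 20$ ($u = \left(-4\right) \left(-5\right) 1 = 20 \cdot 1 = 20$)
$u m{\left(t,D \right)} = 20 \cdot 4 = 80$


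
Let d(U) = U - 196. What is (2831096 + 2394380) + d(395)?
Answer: 5225675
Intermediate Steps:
d(U) = -196 + U
(2831096 + 2394380) + d(395) = (2831096 + 2394380) + (-196 + 395) = 5225476 + 199 = 5225675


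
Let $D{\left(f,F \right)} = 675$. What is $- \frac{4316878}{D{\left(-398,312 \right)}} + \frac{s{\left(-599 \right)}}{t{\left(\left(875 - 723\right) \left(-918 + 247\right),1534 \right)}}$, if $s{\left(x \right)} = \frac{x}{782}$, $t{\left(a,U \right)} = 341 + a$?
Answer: $- \frac{343153302677671}{53656480350} \approx -6395.4$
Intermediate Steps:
$s{\left(x \right)} = \frac{x}{782}$ ($s{\left(x \right)} = x \frac{1}{782} = \frac{x}{782}$)
$- \frac{4316878}{D{\left(-398,312 \right)}} + \frac{s{\left(-599 \right)}}{t{\left(\left(875 - 723\right) \left(-918 + 247\right),1534 \right)}} = - \frac{4316878}{675} + \frac{\frac{1}{782} \left(-599\right)}{341 + \left(875 - 723\right) \left(-918 + 247\right)} = \left(-4316878\right) \frac{1}{675} - \frac{599}{782 \left(341 + 152 \left(-671\right)\right)} = - \frac{4316878}{675} - \frac{599}{782 \left(341 - 101992\right)} = - \frac{4316878}{675} - \frac{599}{782 \left(-101651\right)} = - \frac{4316878}{675} - - \frac{599}{79491082} = - \frac{4316878}{675} + \frac{599}{79491082} = - \frac{343153302677671}{53656480350}$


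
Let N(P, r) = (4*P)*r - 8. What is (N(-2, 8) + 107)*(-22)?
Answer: -770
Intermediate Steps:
N(P, r) = -8 + 4*P*r (N(P, r) = 4*P*r - 8 = -8 + 4*P*r)
(N(-2, 8) + 107)*(-22) = ((-8 + 4*(-2)*8) + 107)*(-22) = ((-8 - 64) + 107)*(-22) = (-72 + 107)*(-22) = 35*(-22) = -770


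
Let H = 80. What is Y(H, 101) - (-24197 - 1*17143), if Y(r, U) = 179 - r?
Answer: 41439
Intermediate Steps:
Y(H, 101) - (-24197 - 1*17143) = (179 - 1*80) - (-24197 - 1*17143) = (179 - 80) - (-24197 - 17143) = 99 - 1*(-41340) = 99 + 41340 = 41439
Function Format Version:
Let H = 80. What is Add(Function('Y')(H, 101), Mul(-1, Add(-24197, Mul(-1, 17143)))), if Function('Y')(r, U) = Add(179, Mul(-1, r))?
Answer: 41439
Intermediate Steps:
Add(Function('Y')(H, 101), Mul(-1, Add(-24197, Mul(-1, 17143)))) = Add(Add(179, Mul(-1, 80)), Mul(-1, Add(-24197, Mul(-1, 17143)))) = Add(Add(179, -80), Mul(-1, Add(-24197, -17143))) = Add(99, Mul(-1, -41340)) = Add(99, 41340) = 41439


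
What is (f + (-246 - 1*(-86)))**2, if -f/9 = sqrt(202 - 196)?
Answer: 26086 + 2880*sqrt(6) ≈ 33141.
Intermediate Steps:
f = -9*sqrt(6) (f = -9*sqrt(202 - 196) = -9*sqrt(6) ≈ -22.045)
(f + (-246 - 1*(-86)))**2 = (-9*sqrt(6) + (-246 - 1*(-86)))**2 = (-9*sqrt(6) + (-246 + 86))**2 = (-9*sqrt(6) - 160)**2 = (-160 - 9*sqrt(6))**2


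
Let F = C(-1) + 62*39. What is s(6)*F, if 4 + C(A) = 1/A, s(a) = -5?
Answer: -12065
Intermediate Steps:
C(A) = -4 + 1/A
F = 2413 (F = (-4 + 1/(-1)) + 62*39 = (-4 - 1) + 2418 = -5 + 2418 = 2413)
s(6)*F = -5*2413 = -12065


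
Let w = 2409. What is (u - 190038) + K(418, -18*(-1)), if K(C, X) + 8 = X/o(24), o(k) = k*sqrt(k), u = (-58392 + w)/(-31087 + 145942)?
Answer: -7275929771/38285 + sqrt(6)/16 ≈ -1.9005e+5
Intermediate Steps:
u = -18661/38285 (u = (-58392 + 2409)/(-31087 + 145942) = -55983/114855 = -55983*1/114855 = -18661/38285 ≈ -0.48742)
o(k) = k**(3/2)
K(C, X) = -8 + X*sqrt(6)/288 (K(C, X) = -8 + X/(24**(3/2)) = -8 + X/((48*sqrt(6))) = -8 + X*(sqrt(6)/288) = -8 + X*sqrt(6)/288)
(u - 190038) + K(418, -18*(-1)) = (-18661/38285 - 190038) + (-8 + (-18*(-1))*sqrt(6)/288) = -7275623491/38285 + (-8 + (1/288)*18*sqrt(6)) = -7275623491/38285 + (-8 + sqrt(6)/16) = -7275929771/38285 + sqrt(6)/16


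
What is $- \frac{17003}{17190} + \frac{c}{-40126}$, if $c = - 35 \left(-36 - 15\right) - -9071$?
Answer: $- \frac{434438509}{344882970} \approx -1.2597$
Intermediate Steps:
$c = 10856$ ($c = \left(-35\right) \left(-51\right) + 9071 = 1785 + 9071 = 10856$)
$- \frac{17003}{17190} + \frac{c}{-40126} = - \frac{17003}{17190} + \frac{10856}{-40126} = \left(-17003\right) \frac{1}{17190} + 10856 \left(- \frac{1}{40126}\right) = - \frac{17003}{17190} - \frac{5428}{20063} = - \frac{434438509}{344882970}$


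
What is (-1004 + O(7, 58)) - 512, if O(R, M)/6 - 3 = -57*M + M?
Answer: -20986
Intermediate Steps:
O(R, M) = 18 - 336*M (O(R, M) = 18 + 6*(-57*M + M) = 18 + 6*(-56*M) = 18 - 336*M)
(-1004 + O(7, 58)) - 512 = (-1004 + (18 - 336*58)) - 512 = (-1004 + (18 - 19488)) - 512 = (-1004 - 19470) - 512 = -20474 - 512 = -20986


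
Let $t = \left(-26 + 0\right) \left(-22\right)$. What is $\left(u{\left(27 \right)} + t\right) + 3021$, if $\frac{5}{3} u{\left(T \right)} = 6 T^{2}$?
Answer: $\frac{31087}{5} \approx 6217.4$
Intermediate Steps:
$u{\left(T \right)} = \frac{18 T^{2}}{5}$ ($u{\left(T \right)} = \frac{3 \cdot 6 T^{2}}{5} = \frac{18 T^{2}}{5}$)
$t = 572$ ($t = \left(-26\right) \left(-22\right) = 572$)
$\left(u{\left(27 \right)} + t\right) + 3021 = \left(\frac{18 \cdot 27^{2}}{5} + 572\right) + 3021 = \left(\frac{18}{5} \cdot 729 + 572\right) + 3021 = \left(\frac{13122}{5} + 572\right) + 3021 = \frac{15982}{5} + 3021 = \frac{31087}{5}$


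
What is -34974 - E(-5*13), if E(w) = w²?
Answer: -39199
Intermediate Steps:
-34974 - E(-5*13) = -34974 - (-5*13)² = -34974 - 1*(-65)² = -34974 - 1*4225 = -34974 - 4225 = -39199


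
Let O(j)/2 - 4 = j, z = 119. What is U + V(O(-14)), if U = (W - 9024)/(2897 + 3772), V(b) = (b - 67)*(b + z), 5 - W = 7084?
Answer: -57456200/6669 ≈ -8615.4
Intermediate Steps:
O(j) = 8 + 2*j
W = -7079 (W = 5 - 1*7084 = 5 - 7084 = -7079)
V(b) = (-67 + b)*(119 + b) (V(b) = (b - 67)*(b + 119) = (-67 + b)*(119 + b))
U = -16103/6669 (U = (-7079 - 9024)/(2897 + 3772) = -16103/6669 ≈ -2.4146)
U + V(O(-14)) = -16103/6669 + (-7973 + (8 + 2*(-14))² + 52*(8 + 2*(-14))) = -16103/6669 + (-7973 + (8 - 28)² + 52*(8 - 28)) = -16103/6669 + (-7973 + (-20)² + 52*(-20)) = -16103/6669 + (-7973 + 400 - 1040) = -16103/6669 - 8613 = -57456200/6669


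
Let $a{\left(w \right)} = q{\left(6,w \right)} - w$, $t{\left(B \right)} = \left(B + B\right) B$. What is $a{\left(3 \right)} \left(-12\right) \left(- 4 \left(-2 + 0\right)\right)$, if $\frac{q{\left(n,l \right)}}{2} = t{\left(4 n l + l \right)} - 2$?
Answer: $-2159328$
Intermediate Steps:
$t{\left(B \right)} = 2 B^{2}$ ($t{\left(B \right)} = 2 B B = 2 B^{2}$)
$q{\left(n,l \right)} = -4 + 4 \left(l + 4 l n\right)^{2}$ ($q{\left(n,l \right)} = 2 \left(2 \left(4 n l + l\right)^{2} - 2\right) = 2 \left(2 \left(4 l n + l\right)^{2} - 2\right) = 2 \left(2 \left(l + 4 l n\right)^{2} - 2\right) = 2 \left(-2 + 2 \left(l + 4 l n\right)^{2}\right) = -4 + 4 \left(l + 4 l n\right)^{2}$)
$a{\left(w \right)} = -4 - w + 2500 w^{2}$ ($a{\left(w \right)} = \left(-4 + 4 w^{2} \left(1 + 4 \cdot 6\right)^{2}\right) - w = \left(-4 + 4 w^{2} \left(1 + 24\right)^{2}\right) - w = \left(-4 + 4 w^{2} \cdot 25^{2}\right) - w = \left(-4 + 4 w^{2} \cdot 625\right) - w = \left(-4 + 2500 w^{2}\right) - w = -4 - w + 2500 w^{2}$)
$a{\left(3 \right)} \left(-12\right) \left(- 4 \left(-2 + 0\right)\right) = \left(-4 - 3 + 2500 \cdot 3^{2}\right) \left(-12\right) \left(- 4 \left(-2 + 0\right)\right) = \left(-4 - 3 + 2500 \cdot 9\right) \left(-12\right) \left(\left(-4\right) \left(-2\right)\right) = \left(-4 - 3 + 22500\right) \left(-12\right) 8 = 22493 \left(-12\right) 8 = \left(-269916\right) 8 = -2159328$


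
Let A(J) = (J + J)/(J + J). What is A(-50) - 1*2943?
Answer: -2942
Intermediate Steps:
A(J) = 1 (A(J) = (2*J)/((2*J)) = (2*J)*(1/(2*J)) = 1)
A(-50) - 1*2943 = 1 - 1*2943 = 1 - 2943 = -2942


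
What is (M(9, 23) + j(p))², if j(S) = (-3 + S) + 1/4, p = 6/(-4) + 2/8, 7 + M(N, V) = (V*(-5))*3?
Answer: 126736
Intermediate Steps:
M(N, V) = -7 - 15*V (M(N, V) = -7 + (V*(-5))*3 = -7 - 5*V*3 = -7 - 15*V)
p = -5/4 (p = 6*(-¼) + 2*(⅛) = -3/2 + ¼ = -5/4 ≈ -1.2500)
j(S) = -11/4 + S (j(S) = (-3 + S) + ¼ = -11/4 + S)
(M(9, 23) + j(p))² = ((-7 - 15*23) + (-11/4 - 5/4))² = ((-7 - 345) - 4)² = (-352 - 4)² = (-356)² = 126736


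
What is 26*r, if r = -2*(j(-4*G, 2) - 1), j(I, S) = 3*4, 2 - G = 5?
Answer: -572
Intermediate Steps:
G = -3 (G = 2 - 1*5 = 2 - 5 = -3)
j(I, S) = 12
r = -22 (r = -2*(12 - 1) = -2*11 = -22)
26*r = 26*(-22) = -572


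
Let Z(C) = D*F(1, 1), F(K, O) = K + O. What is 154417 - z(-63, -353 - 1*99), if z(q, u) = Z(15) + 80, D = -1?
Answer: 154339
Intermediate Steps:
Z(C) = -2 (Z(C) = -(1 + 1) = -1*2 = -2)
z(q, u) = 78 (z(q, u) = -2 + 80 = 78)
154417 - z(-63, -353 - 1*99) = 154417 - 1*78 = 154417 - 78 = 154339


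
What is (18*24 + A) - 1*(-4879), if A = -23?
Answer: 5288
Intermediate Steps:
(18*24 + A) - 1*(-4879) = (18*24 - 23) - 1*(-4879) = (432 - 23) + 4879 = 409 + 4879 = 5288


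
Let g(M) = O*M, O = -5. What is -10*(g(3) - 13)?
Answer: 280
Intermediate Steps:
g(M) = -5*M
-10*(g(3) - 13) = -10*(-5*3 - 13) = -10*(-15 - 13) = -10*(-28) = 280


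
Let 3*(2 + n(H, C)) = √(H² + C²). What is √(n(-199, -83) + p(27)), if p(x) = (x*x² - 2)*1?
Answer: √(177111 + 3*√46490)/3 ≈ 140.54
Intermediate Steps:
n(H, C) = -2 + √(C² + H²)/3 (n(H, C) = -2 + √(H² + C²)/3 = -2 + √(C² + H²)/3)
p(x) = -2 + x³ (p(x) = (x³ - 2)*1 = (-2 + x³)*1 = -2 + x³)
√(n(-199, -83) + p(27)) = √((-2 + √((-83)² + (-199)²)/3) + (-2 + 27³)) = √((-2 + √(6889 + 39601)/3) + (-2 + 19683)) = √((-2 + √46490/3) + 19681) = √(19679 + √46490/3)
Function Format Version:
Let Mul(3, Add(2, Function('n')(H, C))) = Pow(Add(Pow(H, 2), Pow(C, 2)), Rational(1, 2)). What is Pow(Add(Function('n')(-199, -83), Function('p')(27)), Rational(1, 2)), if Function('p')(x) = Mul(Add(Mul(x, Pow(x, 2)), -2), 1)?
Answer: Mul(Rational(1, 3), Pow(Add(177111, Mul(3, Pow(46490, Rational(1, 2)))), Rational(1, 2))) ≈ 140.54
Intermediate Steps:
Function('n')(H, C) = Add(-2, Mul(Rational(1, 3), Pow(Add(Pow(C, 2), Pow(H, 2)), Rational(1, 2)))) (Function('n')(H, C) = Add(-2, Mul(Rational(1, 3), Pow(Add(Pow(H, 2), Pow(C, 2)), Rational(1, 2)))) = Add(-2, Mul(Rational(1, 3), Pow(Add(Pow(C, 2), Pow(H, 2)), Rational(1, 2)))))
Function('p')(x) = Add(-2, Pow(x, 3)) (Function('p')(x) = Mul(Add(Pow(x, 3), -2), 1) = Mul(Add(-2, Pow(x, 3)), 1) = Add(-2, Pow(x, 3)))
Pow(Add(Function('n')(-199, -83), Function('p')(27)), Rational(1, 2)) = Pow(Add(Add(-2, Mul(Rational(1, 3), Pow(Add(Pow(-83, 2), Pow(-199, 2)), Rational(1, 2)))), Add(-2, Pow(27, 3))), Rational(1, 2)) = Pow(Add(Add(-2, Mul(Rational(1, 3), Pow(Add(6889, 39601), Rational(1, 2)))), Add(-2, 19683)), Rational(1, 2)) = Pow(Add(Add(-2, Mul(Rational(1, 3), Pow(46490, Rational(1, 2)))), 19681), Rational(1, 2)) = Pow(Add(19679, Mul(Rational(1, 3), Pow(46490, Rational(1, 2)))), Rational(1, 2))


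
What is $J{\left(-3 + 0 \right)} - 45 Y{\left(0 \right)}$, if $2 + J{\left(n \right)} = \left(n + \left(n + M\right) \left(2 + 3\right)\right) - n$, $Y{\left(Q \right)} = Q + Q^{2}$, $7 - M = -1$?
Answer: $23$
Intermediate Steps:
$M = 8$ ($M = 7 - -1 = 7 + 1 = 8$)
$J{\left(n \right)} = 38 + 5 n$ ($J{\left(n \right)} = -2 + \left(\left(n + \left(n + 8\right) \left(2 + 3\right)\right) - n\right) = -2 + \left(\left(n + \left(8 + n\right) 5\right) - n\right) = -2 + \left(\left(n + \left(40 + 5 n\right)\right) - n\right) = -2 + \left(\left(40 + 6 n\right) - n\right) = -2 + \left(40 + 5 n\right) = 38 + 5 n$)
$J{\left(-3 + 0 \right)} - 45 Y{\left(0 \right)} = \left(38 + 5 \left(-3 + 0\right)\right) - 45 \cdot 0 \left(1 + 0\right) = \left(38 + 5 \left(-3\right)\right) - 45 \cdot 0 \cdot 1 = \left(38 - 15\right) - 0 = 23 + 0 = 23$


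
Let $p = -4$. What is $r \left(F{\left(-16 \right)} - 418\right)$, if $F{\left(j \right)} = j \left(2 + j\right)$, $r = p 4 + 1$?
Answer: $2910$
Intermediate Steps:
$r = -15$ ($r = \left(-4\right) 4 + 1 = -16 + 1 = -15$)
$r \left(F{\left(-16 \right)} - 418\right) = - 15 \left(- 16 \left(2 - 16\right) - 418\right) = - 15 \left(\left(-16\right) \left(-14\right) - 418\right) = - 15 \left(224 - 418\right) = \left(-15\right) \left(-194\right) = 2910$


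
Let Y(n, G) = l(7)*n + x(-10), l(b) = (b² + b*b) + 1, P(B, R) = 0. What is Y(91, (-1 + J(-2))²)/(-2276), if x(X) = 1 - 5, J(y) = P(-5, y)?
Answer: -9005/2276 ≈ -3.9565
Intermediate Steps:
l(b) = 1 + 2*b² (l(b) = (b² + b²) + 1 = 2*b² + 1 = 1 + 2*b²)
J(y) = 0
x(X) = -4
Y(n, G) = -4 + 99*n (Y(n, G) = (1 + 2*7²)*n - 4 = (1 + 2*49)*n - 4 = (1 + 98)*n - 4 = 99*n - 4 = -4 + 99*n)
Y(91, (-1 + J(-2))²)/(-2276) = (-4 + 99*91)/(-2276) = (-4 + 9009)*(-1/2276) = 9005*(-1/2276) = -9005/2276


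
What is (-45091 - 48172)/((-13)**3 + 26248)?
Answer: -93263/24051 ≈ -3.8777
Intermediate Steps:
(-45091 - 48172)/((-13)**3 + 26248) = -93263/(-2197 + 26248) = -93263/24051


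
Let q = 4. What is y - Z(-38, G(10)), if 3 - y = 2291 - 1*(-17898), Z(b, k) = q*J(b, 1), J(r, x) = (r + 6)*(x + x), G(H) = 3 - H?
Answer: -19930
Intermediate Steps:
J(r, x) = 2*x*(6 + r) (J(r, x) = (6 + r)*(2*x) = 2*x*(6 + r))
Z(b, k) = 48 + 8*b (Z(b, k) = 4*(2*1*(6 + b)) = 4*(12 + 2*b) = 48 + 8*b)
y = -20186 (y = 3 - (2291 - 1*(-17898)) = 3 - (2291 + 17898) = 3 - 1*20189 = 3 - 20189 = -20186)
y - Z(-38, G(10)) = -20186 - (48 + 8*(-38)) = -20186 - (48 - 304) = -20186 - 1*(-256) = -20186 + 256 = -19930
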